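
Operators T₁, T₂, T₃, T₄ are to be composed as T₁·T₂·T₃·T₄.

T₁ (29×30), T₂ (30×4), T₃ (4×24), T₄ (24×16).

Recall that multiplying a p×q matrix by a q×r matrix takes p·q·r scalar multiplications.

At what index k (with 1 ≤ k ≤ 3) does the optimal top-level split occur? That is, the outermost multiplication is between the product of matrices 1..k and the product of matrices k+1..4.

Adjacent pairs: T₁T₂ = 29·30·4 = 3480; T₂T₃ = 30·4·24 = 2880; T₃T₄ = 4·24·16 = 1536.
Length 3: T₁..T₃: k=1: 0+2880+29·30·24=23760; k=2: 3480+0+29·4·24=6264 → min 6264 | T₂..T₄: k=2: 0+1536+30·4·16=3456; k=3: 2880+0+30·24·16=14400 → min 3456.
Top-level splits: k=1: (T₁..T₁)·(T₂..T₄) → 0+3456+29·30·16 = 17376; k=2: (T₁..T₂)·(T₃..T₄) → 3480+1536+29·4·16 = 6872; k=3: (T₁..T₃)·(T₄..T₄) → 6264+0+29·24·16 = 17400.
Best split is after T₂, i.e. k = 2.

2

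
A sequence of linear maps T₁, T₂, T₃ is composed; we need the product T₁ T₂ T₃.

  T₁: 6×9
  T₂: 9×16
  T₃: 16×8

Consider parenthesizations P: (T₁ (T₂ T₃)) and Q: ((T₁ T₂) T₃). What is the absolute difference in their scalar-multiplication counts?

48

Order P = (T₁ (T₂ T₃)): (T₂ T₃): 9×16 by 16×8 → 9×8, cost 9·16·8 = 1152; (T₁ (T₂ T₃)): 6×9 by 9×8 → 6×8, cost 6·9·8 = 432; cumulative 1584. Total 1584.
Order Q = ((T₁ T₂) T₃): (T₁ T₂): 6×9 by 9×16 → 6×16, cost 6·9·16 = 864; ((T₁ T₂) T₃): 6×16 by 16×8 → 6×8, cost 6·16·8 = 768; cumulative 1632. Total 1632.
Difference: |1584 − 1632| = 48.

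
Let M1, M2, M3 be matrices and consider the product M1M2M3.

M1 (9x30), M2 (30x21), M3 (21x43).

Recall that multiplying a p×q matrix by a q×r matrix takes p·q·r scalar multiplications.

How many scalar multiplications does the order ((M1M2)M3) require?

(M1M2): 9×30 by 30×21 → 9×21, cost 9·30·21 = 5670
((M1M2)M3): 9×21 by 21×43 → 9×43, cost 9·21·43 = 8127; cumulative 13797
Total: 13797 scalar multiplications.

13797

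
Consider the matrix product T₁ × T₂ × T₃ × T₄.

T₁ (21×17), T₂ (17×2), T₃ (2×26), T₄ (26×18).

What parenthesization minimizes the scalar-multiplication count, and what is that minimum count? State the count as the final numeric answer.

2406

Adjacent pairs: T₁T₂ = 21·17·2 = 714; T₂T₃ = 17·2·26 = 884; T₃T₄ = 2·26·18 = 936.
Length 3: T₁..T₃: k=1: 0+884+21·17·26=10166; k=2: 714+0+21·2·26=1806 → min 1806 | T₂..T₄: k=2: 0+936+17·2·18=1548; k=3: 884+0+17·26·18=8840 → min 1548.
Length 4: T₁..T₄: k=1: 0+1548+21·17·18=7974; k=2: 714+936+21·2·18=2406; k=3: 1806+0+21·26·18=11634 → min 2406.
Optimal parenthesization: ((T₁ × T₂) × (T₃ × T₄)) with cost 2406.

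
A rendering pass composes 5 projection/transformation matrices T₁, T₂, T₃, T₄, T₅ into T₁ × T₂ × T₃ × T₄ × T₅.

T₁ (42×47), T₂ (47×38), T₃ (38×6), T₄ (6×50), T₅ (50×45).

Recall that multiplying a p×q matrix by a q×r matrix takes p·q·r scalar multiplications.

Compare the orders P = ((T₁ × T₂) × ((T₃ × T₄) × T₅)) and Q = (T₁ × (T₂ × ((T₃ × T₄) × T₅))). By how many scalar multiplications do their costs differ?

Order P = ((T₁ × T₂) × ((T₃ × T₄) × T₅)): (T₁ × T₂): 42×47 by 47×38 → 42×38, cost 42·47·38 = 75012; (T₃ × T₄): 38×6 by 6×50 → 38×50, cost 38·6·50 = 11400; ((T₃ × T₄) × T₅): 38×50 by 50×45 → 38×45, cost 38·50·45 = 85500; cumulative 96900; ((T₁ × T₂) × ((T₃ × T₄) × T₅)): 42×38 by 38×45 → 42×45, cost 42·38·45 = 71820; cumulative 243732. Total 243732.
Order Q = (T₁ × (T₂ × ((T₃ × T₄) × T₅))): (T₃ × T₄): 38×6 by 6×50 → 38×50, cost 38·6·50 = 11400; ((T₃ × T₄) × T₅): 38×50 by 50×45 → 38×45, cost 38·50·45 = 85500; cumulative 96900; (T₂ × ((T₃ × T₄) × T₅)): 47×38 by 38×45 → 47×45, cost 47·38·45 = 80370; cumulative 177270; (T₁ × (T₂ × ((T₃ × T₄) × T₅))): 42×47 by 47×45 → 42×45, cost 42·47·45 = 88830; cumulative 266100. Total 266100.
Difference: |243732 − 266100| = 22368.

22368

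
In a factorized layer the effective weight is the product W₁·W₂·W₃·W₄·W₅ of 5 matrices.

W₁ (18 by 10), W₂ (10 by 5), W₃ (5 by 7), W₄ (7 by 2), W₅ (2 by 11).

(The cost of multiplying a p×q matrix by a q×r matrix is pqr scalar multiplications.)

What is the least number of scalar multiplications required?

926

Adjacent pairs: W₁W₂ = 18·10·5 = 900; W₂W₃ = 10·5·7 = 350; W₃W₄ = 5·7·2 = 70; W₄W₅ = 7·2·11 = 154.
Length 3: W₁..W₃: k=1: 0+350+18·10·7=1610; k=2: 900+0+18·5·7=1530 → min 1530 | W₂..W₄: k=2: 0+70+10·5·2=170; k=3: 350+0+10·7·2=490 → min 170 | W₃..W₅: k=3: 0+154+5·7·11=539; k=4: 70+0+5·2·11=180 → min 180.
Length 4: W₁..W₄: k=1: 0+170+18·10·2=530; k=2: 900+70+18·5·2=1150; k=3: 1530+0+18·7·2=1782 → min 530 | W₂..W₅: k=2: 0+180+10·5·11=730; k=3: 350+154+10·7·11=1274; k=4: 170+0+10·2·11=390 → min 390.
Length 5: W₁..W₅: k=1: 0+390+18·10·11=2370; k=2: 900+180+18·5·11=2070; k=3: 1530+154+18·7·11=3070; k=4: 530+0+18·2·11=926 → min 926.
Optimal order: ((W₁·(W₂·(W₃·W₄)))·W₅) with cost 926.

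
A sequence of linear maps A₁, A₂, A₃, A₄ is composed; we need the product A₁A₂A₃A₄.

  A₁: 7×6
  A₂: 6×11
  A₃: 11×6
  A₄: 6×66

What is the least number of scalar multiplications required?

Adjacent pairs: A₁A₂ = 7·6·11 = 462; A₂A₃ = 6·11·6 = 396; A₃A₄ = 11·6·66 = 4356.
Length 3: A₁..A₃: k=1: 0+396+7·6·6=648; k=2: 462+0+7·11·6=924 → min 648 | A₂..A₄: k=2: 0+4356+6·11·66=8712; k=3: 396+0+6·6·66=2772 → min 2772.
Length 4: A₁..A₄: k=1: 0+2772+7·6·66=5544; k=2: 462+4356+7·11·66=9900; k=3: 648+0+7·6·66=3420 → min 3420.
Optimal order: ((A₁(A₂A₃))A₄) with cost 3420.

3420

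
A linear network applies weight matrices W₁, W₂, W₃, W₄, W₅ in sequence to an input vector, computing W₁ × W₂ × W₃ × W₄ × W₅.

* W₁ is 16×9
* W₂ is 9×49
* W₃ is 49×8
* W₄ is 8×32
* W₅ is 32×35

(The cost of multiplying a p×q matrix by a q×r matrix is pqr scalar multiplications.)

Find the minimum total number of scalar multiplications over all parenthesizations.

18120

Adjacent pairs: W₁W₂ = 16·9·49 = 7056; W₂W₃ = 9·49·8 = 3528; W₃W₄ = 49·8·32 = 12544; W₄W₅ = 8·32·35 = 8960.
Length 3: W₁..W₃: k=1: 0+3528+16·9·8=4680; k=2: 7056+0+16·49·8=13328 → min 4680 | W₂..W₄: k=2: 0+12544+9·49·32=26656; k=3: 3528+0+9·8·32=5832 → min 5832 | W₃..W₅: k=3: 0+8960+49·8·35=22680; k=4: 12544+0+49·32·35=67424 → min 22680.
Length 4: W₁..W₄: k=1: 0+5832+16·9·32=10440; k=2: 7056+12544+16·49·32=44688; k=3: 4680+0+16·8·32=8776 → min 8776 | W₂..W₅: k=2: 0+22680+9·49·35=38115; k=3: 3528+8960+9·8·35=15008; k=4: 5832+0+9·32·35=15912 → min 15008.
Length 5: W₁..W₅: k=1: 0+15008+16·9·35=20048; k=2: 7056+22680+16·49·35=57176; k=3: 4680+8960+16·8·35=18120; k=4: 8776+0+16·32·35=26696 → min 18120.
Optimal order: ((W₁ × (W₂ × W₃)) × (W₄ × W₅)) with cost 18120.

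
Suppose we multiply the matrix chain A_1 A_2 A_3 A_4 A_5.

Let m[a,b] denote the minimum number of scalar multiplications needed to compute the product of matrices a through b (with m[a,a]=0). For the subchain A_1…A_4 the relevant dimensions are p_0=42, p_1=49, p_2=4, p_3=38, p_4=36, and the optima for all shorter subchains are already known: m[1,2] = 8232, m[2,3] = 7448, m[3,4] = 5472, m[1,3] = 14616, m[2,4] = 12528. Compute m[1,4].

m[1,4] = min over k∈[1,3] of m[1,k]+m[k+1,4]+p_{0}·p_k·p_{4}.
k=1: 0 + 12528 + 42·49·36 = 86616; k=2: 8232 + 5472 + 42·4·36 = 19752; k=3: 14616 + 0 + 42·38·36 = 72072.
Minimum: 19752 at k=2.

19752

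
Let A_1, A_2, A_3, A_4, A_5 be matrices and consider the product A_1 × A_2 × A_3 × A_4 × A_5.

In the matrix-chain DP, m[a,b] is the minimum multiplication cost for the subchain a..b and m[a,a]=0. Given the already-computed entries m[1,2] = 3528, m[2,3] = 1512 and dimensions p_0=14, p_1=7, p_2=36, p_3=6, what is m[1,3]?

m[1,3] = min over k∈[1,2] of m[1,k]+m[k+1,3]+p_{0}·p_k·p_{3}.
k=1: 0 + 1512 + 14·7·6 = 2100; k=2: 3528 + 0 + 14·36·6 = 6552.
Minimum: 2100 at k=1.

2100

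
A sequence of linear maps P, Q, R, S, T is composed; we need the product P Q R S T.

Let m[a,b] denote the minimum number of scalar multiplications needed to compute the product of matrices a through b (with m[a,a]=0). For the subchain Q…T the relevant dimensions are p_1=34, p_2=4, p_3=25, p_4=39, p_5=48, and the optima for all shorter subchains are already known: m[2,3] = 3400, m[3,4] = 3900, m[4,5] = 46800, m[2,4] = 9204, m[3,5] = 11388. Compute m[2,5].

m[2,5] = min over k∈[2,4] of m[2,k]+m[k+1,5]+p_{1}·p_k·p_{5}.
k=2: 0 + 11388 + 34·4·48 = 17916; k=3: 3400 + 46800 + 34·25·48 = 91000; k=4: 9204 + 0 + 34·39·48 = 72852.
Minimum: 17916 at k=2.

17916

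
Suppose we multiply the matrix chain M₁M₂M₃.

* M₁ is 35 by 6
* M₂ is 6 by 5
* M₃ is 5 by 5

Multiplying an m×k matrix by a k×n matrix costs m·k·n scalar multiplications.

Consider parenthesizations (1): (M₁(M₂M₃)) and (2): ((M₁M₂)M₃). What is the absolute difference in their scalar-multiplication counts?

725

Order (1) = (M₁(M₂M₃)): (M₂M₃): 6×5 by 5×5 → 6×5, cost 6·5·5 = 150; (M₁(M₂M₃)): 35×6 by 6×5 → 35×5, cost 35·6·5 = 1050; cumulative 1200. Total 1200.
Order (2) = ((M₁M₂)M₃): (M₁M₂): 35×6 by 6×5 → 35×5, cost 35·6·5 = 1050; ((M₁M₂)M₃): 35×5 by 5×5 → 35×5, cost 35·5·5 = 875; cumulative 1925. Total 1925.
Difference: |1200 − 1925| = 725.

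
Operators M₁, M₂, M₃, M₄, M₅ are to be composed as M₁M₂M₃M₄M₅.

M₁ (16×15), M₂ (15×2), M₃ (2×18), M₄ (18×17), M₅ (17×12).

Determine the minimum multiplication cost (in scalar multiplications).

1884

Adjacent pairs: M₁M₂ = 16·15·2 = 480; M₂M₃ = 15·2·18 = 540; M₃M₄ = 2·18·17 = 612; M₄M₅ = 18·17·12 = 3672.
Length 3: M₁..M₃: k=1: 0+540+16·15·18=4860; k=2: 480+0+16·2·18=1056 → min 1056 | M₂..M₄: k=2: 0+612+15·2·17=1122; k=3: 540+0+15·18·17=5130 → min 1122 | M₃..M₅: k=3: 0+3672+2·18·12=4104; k=4: 612+0+2·17·12=1020 → min 1020.
Length 4: M₁..M₄: k=1: 0+1122+16·15·17=5202; k=2: 480+612+16·2·17=1636; k=3: 1056+0+16·18·17=5952 → min 1636 | M₂..M₅: k=2: 0+1020+15·2·12=1380; k=3: 540+3672+15·18·12=7452; k=4: 1122+0+15·17·12=4182 → min 1380.
Length 5: M₁..M₅: k=1: 0+1380+16·15·12=4260; k=2: 480+1020+16·2·12=1884; k=3: 1056+3672+16·18·12=8184; k=4: 1636+0+16·17·12=4900 → min 1884.
Optimal order: ((M₁M₂)((M₃M₄)M₅)) with cost 1884.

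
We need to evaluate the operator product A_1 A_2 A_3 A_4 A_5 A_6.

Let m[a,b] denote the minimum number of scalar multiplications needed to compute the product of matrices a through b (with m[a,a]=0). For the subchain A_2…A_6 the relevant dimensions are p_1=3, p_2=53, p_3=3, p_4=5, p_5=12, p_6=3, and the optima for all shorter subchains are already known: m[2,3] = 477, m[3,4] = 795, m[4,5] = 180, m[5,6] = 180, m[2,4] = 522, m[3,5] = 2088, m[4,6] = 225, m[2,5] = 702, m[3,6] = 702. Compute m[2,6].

m[2,6] = min over k∈[2,5] of m[2,k]+m[k+1,6]+p_{1}·p_k·p_{6}.
k=2: 0 + 702 + 3·53·3 = 1179; k=3: 477 + 225 + 3·3·3 = 729; k=4: 522 + 180 + 3·5·3 = 747; k=5: 702 + 0 + 3·12·3 = 810.
Minimum: 729 at k=3.

729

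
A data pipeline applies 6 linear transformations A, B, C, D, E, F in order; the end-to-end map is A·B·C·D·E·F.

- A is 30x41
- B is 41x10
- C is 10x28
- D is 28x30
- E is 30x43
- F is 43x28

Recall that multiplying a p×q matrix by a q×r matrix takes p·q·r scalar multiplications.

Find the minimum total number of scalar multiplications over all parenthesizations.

Adjacent pairs: AB = 30·41·10 = 12300; BC = 41·10·28 = 11480; CD = 10·28·30 = 8400; DE = 28·30·43 = 36120; EF = 30·43·28 = 36120.
Length 3: A..C: k=1: 0+11480+30·41·28=45920; k=2: 12300+0+30·10·28=20700 → min 20700 | B..D: k=2: 0+8400+41·10·30=20700; k=3: 11480+0+41·28·30=45920 → min 20700 | C..E: k=3: 0+36120+10·28·43=48160; k=4: 8400+0+10·30·43=21300 → min 21300 | D..F: k=4: 0+36120+28·30·28=59640; k=5: 36120+0+28·43·28=69832 → min 59640.
Length 4: A..D: k=1: 0+20700+30·41·30=57600; k=2: 12300+8400+30·10·30=29700; k=3: 20700+0+30·28·30=45900 → min 29700 | B..E: k=2: 0+21300+41·10·43=38930; k=3: 11480+36120+41·28·43=96964; k=4: 20700+0+41·30·43=73590 → min 38930 | C..F: k=3: 0+59640+10·28·28=67480; k=4: 8400+36120+10·30·28=52920; k=5: 21300+0+10·43·28=33340 → min 33340.
Length 5: A..E: k=1: 0+38930+30·41·43=91820; k=2: 12300+21300+30·10·43=46500; k=3: 20700+36120+30·28·43=92940; k=4: 29700+0+30·30·43=68400 → min 46500 | B..F: k=2: 0+33340+41·10·28=44820; k=3: 11480+59640+41·28·28=103264; k=4: 20700+36120+41·30·28=91260; k=5: 38930+0+41·43·28=88294 → min 44820.
Length 6: A..F: k=1: 0+44820+30·41·28=79260; k=2: 12300+33340+30·10·28=54040; k=3: 20700+59640+30·28·28=103860; k=4: 29700+36120+30·30·28=91020; k=5: 46500+0+30·43·28=82620 → min 54040.
Optimal order: ((A·B)·(((C·D)·E)·F)) with cost 54040.

54040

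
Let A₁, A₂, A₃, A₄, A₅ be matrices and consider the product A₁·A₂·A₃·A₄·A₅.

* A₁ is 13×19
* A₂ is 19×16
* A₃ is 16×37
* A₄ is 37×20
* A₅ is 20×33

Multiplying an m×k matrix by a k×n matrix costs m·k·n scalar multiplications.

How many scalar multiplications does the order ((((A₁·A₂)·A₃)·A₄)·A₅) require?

(A₁·A₂): 13×19 by 19×16 → 13×16, cost 13·19·16 = 3952
((A₁·A₂)·A₃): 13×16 by 16×37 → 13×37, cost 13·16·37 = 7696; cumulative 11648
(((A₁·A₂)·A₃)·A₄): 13×37 by 37×20 → 13×20, cost 13·37·20 = 9620; cumulative 21268
((((A₁·A₂)·A₃)·A₄)·A₅): 13×20 by 20×33 → 13×33, cost 13·20·33 = 8580; cumulative 29848
Total: 29848 scalar multiplications.

29848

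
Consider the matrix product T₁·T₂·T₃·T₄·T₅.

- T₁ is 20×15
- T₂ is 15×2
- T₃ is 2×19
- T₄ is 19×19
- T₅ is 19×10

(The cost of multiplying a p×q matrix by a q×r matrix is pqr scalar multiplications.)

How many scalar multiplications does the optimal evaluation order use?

2102

Adjacent pairs: T₁T₂ = 20·15·2 = 600; T₂T₃ = 15·2·19 = 570; T₃T₄ = 2·19·19 = 722; T₄T₅ = 19·19·10 = 3610.
Length 3: T₁..T₃: k=1: 0+570+20·15·19=6270; k=2: 600+0+20·2·19=1360 → min 1360 | T₂..T₄: k=2: 0+722+15·2·19=1292; k=3: 570+0+15·19·19=5985 → min 1292 | T₃..T₅: k=3: 0+3610+2·19·10=3990; k=4: 722+0+2·19·10=1102 → min 1102.
Length 4: T₁..T₄: k=1: 0+1292+20·15·19=6992; k=2: 600+722+20·2·19=2082; k=3: 1360+0+20·19·19=8580 → min 2082 | T₂..T₅: k=2: 0+1102+15·2·10=1402; k=3: 570+3610+15·19·10=7030; k=4: 1292+0+15·19·10=4142 → min 1402.
Length 5: T₁..T₅: k=1: 0+1402+20·15·10=4402; k=2: 600+1102+20·2·10=2102; k=3: 1360+3610+20·19·10=8770; k=4: 2082+0+20·19·10=5882 → min 2102.
Optimal order: ((T₁·T₂)·((T₃·T₄)·T₅)) with cost 2102.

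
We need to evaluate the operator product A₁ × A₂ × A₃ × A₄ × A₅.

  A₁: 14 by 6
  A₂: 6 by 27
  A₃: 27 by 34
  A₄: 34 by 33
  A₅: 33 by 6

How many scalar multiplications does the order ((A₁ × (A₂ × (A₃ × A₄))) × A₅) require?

41184

(A₃ × A₄): 27×34 by 34×33 → 27×33, cost 27·34·33 = 30294
(A₂ × (A₃ × A₄)): 6×27 by 27×33 → 6×33, cost 6·27·33 = 5346; cumulative 35640
(A₁ × (A₂ × (A₃ × A₄))): 14×6 by 6×33 → 14×33, cost 14·6·33 = 2772; cumulative 38412
((A₁ × (A₂ × (A₃ × A₄))) × A₅): 14×33 by 33×6 → 14×6, cost 14·33·6 = 2772; cumulative 41184
Total: 41184 scalar multiplications.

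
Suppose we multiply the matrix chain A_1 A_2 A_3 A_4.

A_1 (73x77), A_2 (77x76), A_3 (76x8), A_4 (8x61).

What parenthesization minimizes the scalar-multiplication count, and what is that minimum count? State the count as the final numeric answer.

127408

Adjacent pairs: A_1A_2 = 73·77·76 = 427196; A_2A_3 = 77·76·8 = 46816; A_3A_4 = 76·8·61 = 37088.
Length 3: A_1..A_3: k=1: 0+46816+73·77·8=91784; k=2: 427196+0+73·76·8=471580 → min 91784 | A_2..A_4: k=2: 0+37088+77·76·61=394060; k=3: 46816+0+77·8·61=84392 → min 84392.
Length 4: A_1..A_4: k=1: 0+84392+73·77·61=427273; k=2: 427196+37088+73·76·61=802712; k=3: 91784+0+73·8·61=127408 → min 127408.
Optimal parenthesization: ((A_1 (A_2 A_3)) A_4) with cost 127408.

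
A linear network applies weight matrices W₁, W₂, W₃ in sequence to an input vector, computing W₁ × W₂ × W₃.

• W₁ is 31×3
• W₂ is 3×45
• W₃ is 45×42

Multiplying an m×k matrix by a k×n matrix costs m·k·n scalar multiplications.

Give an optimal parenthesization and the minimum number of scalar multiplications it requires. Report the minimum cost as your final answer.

(W₁ × (W₂ × W₃)): cost 9576.
((W₁ × W₂) × W₃): cost 62775.
Optimal: (W₁ × (W₂ × W₃)) with cost 9576.

9576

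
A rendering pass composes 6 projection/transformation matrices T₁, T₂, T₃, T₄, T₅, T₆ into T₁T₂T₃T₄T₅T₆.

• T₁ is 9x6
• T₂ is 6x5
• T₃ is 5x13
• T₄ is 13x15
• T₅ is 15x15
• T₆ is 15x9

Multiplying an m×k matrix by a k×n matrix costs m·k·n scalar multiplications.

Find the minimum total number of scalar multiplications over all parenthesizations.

Adjacent pairs: T₁T₂ = 9·6·5 = 270; T₂T₃ = 6·5·13 = 390; T₃T₄ = 5·13·15 = 975; T₄T₅ = 13·15·15 = 2925; T₅T₆ = 15·15·9 = 2025.
Length 3: T₁..T₃: k=1: 0+390+9·6·13=1092; k=2: 270+0+9·5·13=855 → min 855 | T₂..T₄: k=2: 0+975+6·5·15=1425; k=3: 390+0+6·13·15=1560 → min 1425 | T₃..T₅: k=3: 0+2925+5·13·15=3900; k=4: 975+0+5·15·15=2100 → min 2100 | T₄..T₆: k=4: 0+2025+13·15·9=3780; k=5: 2925+0+13·15·9=4680 → min 3780.
Length 4: T₁..T₄: k=1: 0+1425+9·6·15=2235; k=2: 270+975+9·5·15=1920; k=3: 855+0+9·13·15=2610 → min 1920 | T₂..T₅: k=2: 0+2100+6·5·15=2550; k=3: 390+2925+6·13·15=4485; k=4: 1425+0+6·15·15=2775 → min 2550 | T₃..T₆: k=3: 0+3780+5·13·9=4365; k=4: 975+2025+5·15·9=3675; k=5: 2100+0+5·15·9=2775 → min 2775.
Length 5: T₁..T₅: k=1: 0+2550+9·6·15=3360; k=2: 270+2100+9·5·15=3045; k=3: 855+2925+9·13·15=5535; k=4: 1920+0+9·15·15=3945 → min 3045 | T₂..T₆: k=2: 0+2775+6·5·9=3045; k=3: 390+3780+6·13·9=4872; k=4: 1425+2025+6·15·9=4260; k=5: 2550+0+6·15·9=3360 → min 3045.
Length 6: T₁..T₆: k=1: 0+3045+9·6·9=3531; k=2: 270+2775+9·5·9=3450; k=3: 855+3780+9·13·9=5688; k=4: 1920+2025+9·15·9=5160; k=5: 3045+0+9·15·9=4260 → min 3450.
Optimal order: ((T₁T₂)(((T₃T₄)T₅)T₆)) with cost 3450.

3450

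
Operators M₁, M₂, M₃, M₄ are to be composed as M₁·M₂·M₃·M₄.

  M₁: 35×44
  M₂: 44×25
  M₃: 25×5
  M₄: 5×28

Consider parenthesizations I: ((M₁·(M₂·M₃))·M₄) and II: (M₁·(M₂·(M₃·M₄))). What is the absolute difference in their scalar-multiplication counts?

59320

Order I = ((M₁·(M₂·M₃))·M₄): (M₂·M₃): 44×25 by 25×5 → 44×5, cost 44·25·5 = 5500; (M₁·(M₂·M₃)): 35×44 by 44×5 → 35×5, cost 35·44·5 = 7700; cumulative 13200; ((M₁·(M₂·M₃))·M₄): 35×5 by 5×28 → 35×28, cost 35·5·28 = 4900; cumulative 18100. Total 18100.
Order II = (M₁·(M₂·(M₃·M₄))): (M₃·M₄): 25×5 by 5×28 → 25×28, cost 25·5·28 = 3500; (M₂·(M₃·M₄)): 44×25 by 25×28 → 44×28, cost 44·25·28 = 30800; cumulative 34300; (M₁·(M₂·(M₃·M₄))): 35×44 by 44×28 → 35×28, cost 35·44·28 = 43120; cumulative 77420. Total 77420.
Difference: |18100 − 77420| = 59320.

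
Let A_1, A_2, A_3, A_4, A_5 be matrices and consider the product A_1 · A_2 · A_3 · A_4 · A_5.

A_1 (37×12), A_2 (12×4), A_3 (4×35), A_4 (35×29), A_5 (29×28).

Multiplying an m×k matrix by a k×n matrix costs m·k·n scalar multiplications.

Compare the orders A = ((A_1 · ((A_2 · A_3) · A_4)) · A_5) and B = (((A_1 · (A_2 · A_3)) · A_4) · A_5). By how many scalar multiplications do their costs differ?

28039

Order A = ((A_1 · ((A_2 · A_3) · A_4)) · A_5): (A_2 · A_3): 12×4 by 4×35 → 12×35, cost 12·4·35 = 1680; ((A_2 · A_3) · A_4): 12×35 by 35×29 → 12×29, cost 12·35·29 = 12180; cumulative 13860; (A_1 · ((A_2 · A_3) · A_4)): 37×12 by 12×29 → 37×29, cost 37·12·29 = 12876; cumulative 26736; ((A_1 · ((A_2 · A_3) · A_4)) · A_5): 37×29 by 29×28 → 37×28, cost 37·29·28 = 30044; cumulative 56780. Total 56780.
Order B = (((A_1 · (A_2 · A_3)) · A_4) · A_5): (A_2 · A_3): 12×4 by 4×35 → 12×35, cost 12·4·35 = 1680; (A_1 · (A_2 · A_3)): 37×12 by 12×35 → 37×35, cost 37·12·35 = 15540; cumulative 17220; ((A_1 · (A_2 · A_3)) · A_4): 37×35 by 35×29 → 37×29, cost 37·35·29 = 37555; cumulative 54775; (((A_1 · (A_2 · A_3)) · A_4) · A_5): 37×29 by 29×28 → 37×28, cost 37·29·28 = 30044; cumulative 84819. Total 84819.
Difference: |56780 − 84819| = 28039.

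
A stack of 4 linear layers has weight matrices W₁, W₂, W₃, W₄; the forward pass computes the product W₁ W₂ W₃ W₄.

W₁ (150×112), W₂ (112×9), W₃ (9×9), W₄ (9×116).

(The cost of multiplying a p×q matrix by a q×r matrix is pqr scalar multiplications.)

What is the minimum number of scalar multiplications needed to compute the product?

316872

Adjacent pairs: W₁W₂ = 150·112·9 = 151200; W₂W₃ = 112·9·9 = 9072; W₃W₄ = 9·9·116 = 9396.
Length 3: W₁..W₃: k=1: 0+9072+150·112·9=160272; k=2: 151200+0+150·9·9=163350 → min 160272 | W₂..W₄: k=2: 0+9396+112·9·116=126324; k=3: 9072+0+112·9·116=126000 → min 126000.
Length 4: W₁..W₄: k=1: 0+126000+150·112·116=2074800; k=2: 151200+9396+150·9·116=317196; k=3: 160272+0+150·9·116=316872 → min 316872.
Optimal order: ((W₁ (W₂ W₃)) W₄) with cost 316872.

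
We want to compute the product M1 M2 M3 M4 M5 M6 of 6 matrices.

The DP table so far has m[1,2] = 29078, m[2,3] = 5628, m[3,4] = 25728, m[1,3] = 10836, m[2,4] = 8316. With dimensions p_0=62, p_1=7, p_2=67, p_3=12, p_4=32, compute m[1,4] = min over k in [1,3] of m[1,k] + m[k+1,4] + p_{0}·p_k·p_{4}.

22204

m[1,4] = min over k∈[1,3] of m[1,k]+m[k+1,4]+p_{0}·p_k·p_{4}.
k=1: 0 + 8316 + 62·7·32 = 22204; k=2: 29078 + 25728 + 62·67·32 = 187734; k=3: 10836 + 0 + 62·12·32 = 34644.
Minimum: 22204 at k=1.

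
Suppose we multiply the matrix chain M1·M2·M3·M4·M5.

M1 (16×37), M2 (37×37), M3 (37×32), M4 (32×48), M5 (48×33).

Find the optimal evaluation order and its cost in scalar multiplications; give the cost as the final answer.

90768

Adjacent pairs: M1M2 = 16·37·37 = 21904; M2M3 = 37·37·32 = 43808; M3M4 = 37·32·48 = 56832; M4M5 = 32·48·33 = 50688.
Length 3: M1..M3: k=1: 0+43808+16·37·32=62752; k=2: 21904+0+16·37·32=40848 → min 40848 | M2..M4: k=2: 0+56832+37·37·48=122544; k=3: 43808+0+37·32·48=100640 → min 100640 | M3..M5: k=3: 0+50688+37·32·33=89760; k=4: 56832+0+37·48·33=115440 → min 89760.
Length 4: M1..M4: k=1: 0+100640+16·37·48=129056; k=2: 21904+56832+16·37·48=107152; k=3: 40848+0+16·32·48=65424 → min 65424 | M2..M5: k=2: 0+89760+37·37·33=134937; k=3: 43808+50688+37·32·33=133568; k=4: 100640+0+37·48·33=159248 → min 133568.
Length 5: M1..M5: k=1: 0+133568+16·37·33=153104; k=2: 21904+89760+16·37·33=131200; k=3: 40848+50688+16·32·33=108432; k=4: 65424+0+16·48·33=90768 → min 90768.
Optimal parenthesization: ((((M1·M2)·M3)·M4)·M5) with cost 90768.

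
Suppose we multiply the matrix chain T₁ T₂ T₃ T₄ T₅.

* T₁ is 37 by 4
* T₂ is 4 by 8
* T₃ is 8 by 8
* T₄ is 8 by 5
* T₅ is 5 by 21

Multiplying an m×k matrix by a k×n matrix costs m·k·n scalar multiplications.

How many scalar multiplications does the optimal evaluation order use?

Adjacent pairs: T₁T₂ = 37·4·8 = 1184; T₂T₃ = 4·8·8 = 256; T₃T₄ = 8·8·5 = 320; T₄T₅ = 8·5·21 = 840.
Length 3: T₁..T₃: k=1: 0+256+37·4·8=1440; k=2: 1184+0+37·8·8=3552 → min 1440 | T₂..T₄: k=2: 0+320+4·8·5=480; k=3: 256+0+4·8·5=416 → min 416 | T₃..T₅: k=3: 0+840+8·8·21=2184; k=4: 320+0+8·5·21=1160 → min 1160.
Length 4: T₁..T₄: k=1: 0+416+37·4·5=1156; k=2: 1184+320+37·8·5=2984; k=3: 1440+0+37·8·5=2920 → min 1156 | T₂..T₅: k=2: 0+1160+4·8·21=1832; k=3: 256+840+4·8·21=1768; k=4: 416+0+4·5·21=836 → min 836.
Length 5: T₁..T₅: k=1: 0+836+37·4·21=3944; k=2: 1184+1160+37·8·21=8560; k=3: 1440+840+37·8·21=8496; k=4: 1156+0+37·5·21=5041 → min 3944.
Optimal order: (T₁ (((T₂ T₃) T₄) T₅)) with cost 3944.

3944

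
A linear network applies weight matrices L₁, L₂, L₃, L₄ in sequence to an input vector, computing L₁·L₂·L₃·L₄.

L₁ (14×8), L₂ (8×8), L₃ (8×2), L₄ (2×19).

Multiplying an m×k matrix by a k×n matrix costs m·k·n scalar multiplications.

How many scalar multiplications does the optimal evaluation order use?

884

Adjacent pairs: L₁L₂ = 14·8·8 = 896; L₂L₃ = 8·8·2 = 128; L₃L₄ = 8·2·19 = 304.
Length 3: L₁..L₃: k=1: 0+128+14·8·2=352; k=2: 896+0+14·8·2=1120 → min 352 | L₂..L₄: k=2: 0+304+8·8·19=1520; k=3: 128+0+8·2·19=432 → min 432.
Length 4: L₁..L₄: k=1: 0+432+14·8·19=2560; k=2: 896+304+14·8·19=3328; k=3: 352+0+14·2·19=884 → min 884.
Optimal order: ((L₁·(L₂·L₃))·L₄) with cost 884.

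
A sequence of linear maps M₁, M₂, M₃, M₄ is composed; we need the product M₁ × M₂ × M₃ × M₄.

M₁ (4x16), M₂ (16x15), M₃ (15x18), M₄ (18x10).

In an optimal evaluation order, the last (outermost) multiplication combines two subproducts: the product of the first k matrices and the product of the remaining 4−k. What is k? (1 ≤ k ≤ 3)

Adjacent pairs: M₁M₂ = 4·16·15 = 960; M₂M₃ = 16·15·18 = 4320; M₃M₄ = 15·18·10 = 2700.
Length 3: M₁..M₃: k=1: 0+4320+4·16·18=5472; k=2: 960+0+4·15·18=2040 → min 2040 | M₂..M₄: k=2: 0+2700+16·15·10=5100; k=3: 4320+0+16·18·10=7200 → min 5100.
Top-level splits: k=1: (M₁..M₁)·(M₂..M₄) → 0+5100+4·16·10 = 5740; k=2: (M₁..M₂)·(M₃..M₄) → 960+2700+4·15·10 = 4260; k=3: (M₁..M₃)·(M₄..M₄) → 2040+0+4·18·10 = 2760.
Best split is after M₃, i.e. k = 3.

3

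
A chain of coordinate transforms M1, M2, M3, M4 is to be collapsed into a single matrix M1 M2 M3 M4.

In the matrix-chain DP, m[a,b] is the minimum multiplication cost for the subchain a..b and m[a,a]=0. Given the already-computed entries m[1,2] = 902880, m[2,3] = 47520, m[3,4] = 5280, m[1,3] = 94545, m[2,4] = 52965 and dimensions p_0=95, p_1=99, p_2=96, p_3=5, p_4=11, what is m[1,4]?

m[1,4] = min over k∈[1,3] of m[1,k]+m[k+1,4]+p_{0}·p_k·p_{4}.
k=1: 0 + 52965 + 95·99·11 = 156420; k=2: 902880 + 5280 + 95·96·11 = 1008480; k=3: 94545 + 0 + 95·5·11 = 99770.
Minimum: 99770 at k=3.

99770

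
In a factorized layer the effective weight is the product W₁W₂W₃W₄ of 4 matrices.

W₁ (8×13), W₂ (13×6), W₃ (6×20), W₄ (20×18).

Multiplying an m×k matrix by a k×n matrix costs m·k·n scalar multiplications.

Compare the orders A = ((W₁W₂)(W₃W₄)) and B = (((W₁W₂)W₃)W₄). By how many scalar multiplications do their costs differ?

Order A = ((W₁W₂)(W₃W₄)): (W₁W₂): 8×13 by 13×6 → 8×6, cost 8·13·6 = 624; (W₃W₄): 6×20 by 20×18 → 6×18, cost 6·20·18 = 2160; ((W₁W₂)(W₃W₄)): 8×6 by 6×18 → 8×18, cost 8·6·18 = 864; cumulative 3648. Total 3648.
Order B = (((W₁W₂)W₃)W₄): (W₁W₂): 8×13 by 13×6 → 8×6, cost 8·13·6 = 624; ((W₁W₂)W₃): 8×6 by 6×20 → 8×20, cost 8·6·20 = 960; cumulative 1584; (((W₁W₂)W₃)W₄): 8×20 by 20×18 → 8×18, cost 8·20·18 = 2880; cumulative 4464. Total 4464.
Difference: |3648 − 4464| = 816.

816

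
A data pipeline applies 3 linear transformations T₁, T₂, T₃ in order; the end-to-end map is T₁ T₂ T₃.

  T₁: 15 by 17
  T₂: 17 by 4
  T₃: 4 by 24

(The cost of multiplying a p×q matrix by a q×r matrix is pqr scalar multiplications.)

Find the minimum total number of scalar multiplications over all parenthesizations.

2460

Order (T₁ (T₂ T₃)): (T₂ T₃): 17×4 by 4×24 → 17×24, cost 17·4·24 = 1632; (T₁ (T₂ T₃)): 15×17 by 17×24 → 15×24, cost 15·17·24 = 6120; cumulative 7752. Total 7752.
Order ((T₁ T₂) T₃): (T₁ T₂): 15×17 by 17×4 → 15×4, cost 15·17·4 = 1020; ((T₁ T₂) T₃): 15×4 by 4×24 → 15×24, cost 15·4·24 = 1440; cumulative 2460. Total 2460.
Minimum: 2460.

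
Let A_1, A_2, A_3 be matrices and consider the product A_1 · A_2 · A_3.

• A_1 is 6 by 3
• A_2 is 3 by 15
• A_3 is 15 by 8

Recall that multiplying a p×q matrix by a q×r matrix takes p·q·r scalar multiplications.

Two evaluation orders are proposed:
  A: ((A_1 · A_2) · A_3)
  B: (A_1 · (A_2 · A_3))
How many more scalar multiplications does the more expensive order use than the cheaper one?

486

Order A = ((A_1 · A_2) · A_3): (A_1 · A_2): 6×3 by 3×15 → 6×15, cost 6·3·15 = 270; ((A_1 · A_2) · A_3): 6×15 by 15×8 → 6×8, cost 6·15·8 = 720; cumulative 990. Total 990.
Order B = (A_1 · (A_2 · A_3)): (A_2 · A_3): 3×15 by 15×8 → 3×8, cost 3·15·8 = 360; (A_1 · (A_2 · A_3)): 6×3 by 3×8 → 6×8, cost 6·3·8 = 144; cumulative 504. Total 504.
Difference: |990 − 504| = 486.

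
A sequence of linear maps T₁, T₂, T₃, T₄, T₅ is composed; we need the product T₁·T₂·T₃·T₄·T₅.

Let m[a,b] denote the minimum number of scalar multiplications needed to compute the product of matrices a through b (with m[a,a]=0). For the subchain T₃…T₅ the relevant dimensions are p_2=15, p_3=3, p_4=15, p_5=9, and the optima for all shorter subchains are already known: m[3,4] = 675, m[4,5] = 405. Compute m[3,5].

810

m[3,5] = min over k∈[3,4] of m[3,k]+m[k+1,5]+p_{2}·p_k·p_{5}.
k=3: 0 + 405 + 15·3·9 = 810; k=4: 675 + 0 + 15·15·9 = 2700.
Minimum: 810 at k=3.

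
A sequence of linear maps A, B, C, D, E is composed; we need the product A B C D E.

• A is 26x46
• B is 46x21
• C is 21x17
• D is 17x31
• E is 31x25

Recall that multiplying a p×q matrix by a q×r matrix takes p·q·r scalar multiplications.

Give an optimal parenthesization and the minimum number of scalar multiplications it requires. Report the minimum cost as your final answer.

Adjacent pairs: AB = 26·46·21 = 25116; BC = 46·21·17 = 16422; CD = 21·17·31 = 11067; DE = 17·31·25 = 13175.
Length 3: A..C: k=1: 0+16422+26·46·17=36754; k=2: 25116+0+26·21·17=34398 → min 34398 | B..D: k=2: 0+11067+46·21·31=41013; k=3: 16422+0+46·17·31=40664 → min 40664 | C..E: k=3: 0+13175+21·17·25=22100; k=4: 11067+0+21·31·25=27342 → min 22100.
Length 4: A..D: k=1: 0+40664+26·46·31=77740; k=2: 25116+11067+26·21·31=53109; k=3: 34398+0+26·17·31=48100 → min 48100 | B..E: k=2: 0+22100+46·21·25=46250; k=3: 16422+13175+46·17·25=49147; k=4: 40664+0+46·31·25=76314 → min 46250.
Length 5: A..E: k=1: 0+46250+26·46·25=76150; k=2: 25116+22100+26·21·25=60866; k=3: 34398+13175+26·17·25=58623; k=4: 48100+0+26·31·25=68250 → min 58623.
Optimal parenthesization: (((A B) C) (D E)) with cost 58623.

58623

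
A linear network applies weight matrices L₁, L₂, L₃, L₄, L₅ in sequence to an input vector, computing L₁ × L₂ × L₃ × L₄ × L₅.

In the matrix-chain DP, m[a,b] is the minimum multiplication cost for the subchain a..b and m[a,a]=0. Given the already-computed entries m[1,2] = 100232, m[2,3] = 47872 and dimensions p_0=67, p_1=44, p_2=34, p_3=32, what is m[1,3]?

m[1,3] = min over k∈[1,2] of m[1,k]+m[k+1,3]+p_{0}·p_k·p_{3}.
k=1: 0 + 47872 + 67·44·32 = 142208; k=2: 100232 + 0 + 67·34·32 = 173128.
Minimum: 142208 at k=1.

142208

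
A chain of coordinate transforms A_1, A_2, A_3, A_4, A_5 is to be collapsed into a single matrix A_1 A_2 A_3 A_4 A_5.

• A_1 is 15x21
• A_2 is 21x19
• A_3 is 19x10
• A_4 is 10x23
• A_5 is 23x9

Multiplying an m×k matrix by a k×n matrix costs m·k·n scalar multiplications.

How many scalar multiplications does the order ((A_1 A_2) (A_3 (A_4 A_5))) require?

(A_1 A_2): 15×21 by 21×19 → 15×19, cost 15·21·19 = 5985
(A_4 A_5): 10×23 by 23×9 → 10×9, cost 10·23·9 = 2070
(A_3 (A_4 A_5)): 19×10 by 10×9 → 19×9, cost 19·10·9 = 1710; cumulative 3780
((A_1 A_2) (A_3 (A_4 A_5))): 15×19 by 19×9 → 15×9, cost 15·19·9 = 2565; cumulative 12330
Total: 12330 scalar multiplications.

12330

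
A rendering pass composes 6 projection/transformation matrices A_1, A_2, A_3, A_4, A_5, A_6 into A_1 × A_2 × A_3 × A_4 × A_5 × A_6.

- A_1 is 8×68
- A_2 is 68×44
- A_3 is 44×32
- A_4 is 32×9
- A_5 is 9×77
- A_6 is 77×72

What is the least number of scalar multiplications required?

Adjacent pairs: A_1A_2 = 8·68·44 = 23936; A_2A_3 = 68·44·32 = 95744; A_3A_4 = 44·32·9 = 12672; A_4A_5 = 32·9·77 = 22176; A_5A_6 = 9·77·72 = 49896.
Length 3: A_1..A_3: k=1: 0+95744+8·68·32=113152; k=2: 23936+0+8·44·32=35200 → min 35200 | A_2..A_4: k=2: 0+12672+68·44·9=39600; k=3: 95744+0+68·32·9=115328 → min 39600 | A_3..A_5: k=3: 0+22176+44·32·77=130592; k=4: 12672+0+44·9·77=43164 → min 43164 | A_4..A_6: k=4: 0+49896+32·9·72=70632; k=5: 22176+0+32·77·72=199584 → min 70632.
Length 4: A_1..A_4: k=1: 0+39600+8·68·9=44496; k=2: 23936+12672+8·44·9=39776; k=3: 35200+0+8·32·9=37504 → min 37504 | A_2..A_5: k=2: 0+43164+68·44·77=273548; k=3: 95744+22176+68·32·77=285472; k=4: 39600+0+68·9·77=86724 → min 86724 | A_3..A_6: k=3: 0+70632+44·32·72=172008; k=4: 12672+49896+44·9·72=91080; k=5: 43164+0+44·77·72=287100 → min 91080.
Length 5: A_1..A_5: k=1: 0+86724+8·68·77=128612; k=2: 23936+43164+8·44·77=94204; k=3: 35200+22176+8·32·77=77088; k=4: 37504+0+8·9·77=43048 → min 43048 | A_2..A_6: k=2: 0+91080+68·44·72=306504; k=3: 95744+70632+68·32·72=323048; k=4: 39600+49896+68·9·72=133560; k=5: 86724+0+68·77·72=463716 → min 133560.
Length 6: A_1..A_6: k=1: 0+133560+8·68·72=172728; k=2: 23936+91080+8·44·72=140360; k=3: 35200+70632+8·32·72=124264; k=4: 37504+49896+8·9·72=92584; k=5: 43048+0+8·77·72=87400 → min 87400.
Optimal order: (((((A_1 × A_2) × A_3) × A_4) × A_5) × A_6) with cost 87400.

87400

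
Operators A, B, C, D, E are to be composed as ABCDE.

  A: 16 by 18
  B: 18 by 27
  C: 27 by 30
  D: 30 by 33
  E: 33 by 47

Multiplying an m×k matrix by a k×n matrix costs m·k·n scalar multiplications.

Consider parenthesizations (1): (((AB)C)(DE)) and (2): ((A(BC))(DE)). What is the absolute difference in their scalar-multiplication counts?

Order (1) = (((AB)C)(DE)): (AB): 16×18 by 18×27 → 16×27, cost 16·18·27 = 7776; ((AB)C): 16×27 by 27×30 → 16×30, cost 16·27·30 = 12960; cumulative 20736; (DE): 30×33 by 33×47 → 30×47, cost 30·33·47 = 46530; (((AB)C)(DE)): 16×30 by 30×47 → 16×47, cost 16·30·47 = 22560; cumulative 89826. Total 89826.
Order (2) = ((A(BC))(DE)): (BC): 18×27 by 27×30 → 18×30, cost 18·27·30 = 14580; (A(BC)): 16×18 by 18×30 → 16×30, cost 16·18·30 = 8640; cumulative 23220; (DE): 30×33 by 33×47 → 30×47, cost 30·33·47 = 46530; ((A(BC))(DE)): 16×30 by 30×47 → 16×47, cost 16·30·47 = 22560; cumulative 92310. Total 92310.
Difference: |89826 − 92310| = 2484.

2484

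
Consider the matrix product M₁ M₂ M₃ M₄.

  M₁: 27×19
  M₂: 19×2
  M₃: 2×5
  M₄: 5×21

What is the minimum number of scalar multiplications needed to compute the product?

Adjacent pairs: M₁M₂ = 27·19·2 = 1026; M₂M₃ = 19·2·5 = 190; M₃M₄ = 2·5·21 = 210.
Length 3: M₁..M₃: k=1: 0+190+27·19·5=2755; k=2: 1026+0+27·2·5=1296 → min 1296 | M₂..M₄: k=2: 0+210+19·2·21=1008; k=3: 190+0+19·5·21=2185 → min 1008.
Length 4: M₁..M₄: k=1: 0+1008+27·19·21=11781; k=2: 1026+210+27·2·21=2370; k=3: 1296+0+27·5·21=4131 → min 2370.
Optimal order: ((M₁ M₂) (M₃ M₄)) with cost 2370.

2370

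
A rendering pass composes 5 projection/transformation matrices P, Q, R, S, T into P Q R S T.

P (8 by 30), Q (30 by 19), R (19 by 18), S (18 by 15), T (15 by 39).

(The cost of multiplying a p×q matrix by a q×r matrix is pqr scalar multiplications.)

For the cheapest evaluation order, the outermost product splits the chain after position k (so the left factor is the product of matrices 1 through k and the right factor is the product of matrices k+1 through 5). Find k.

Adjacent pairs: PQ = 8·30·19 = 4560; QR = 30·19·18 = 10260; RS = 19·18·15 = 5130; ST = 18·15·39 = 10530.
Length 3: P..R: k=1: 0+10260+8·30·18=14580; k=2: 4560+0+8·19·18=7296 → min 7296 | Q..S: k=2: 0+5130+30·19·15=13680; k=3: 10260+0+30·18·15=18360 → min 13680 | R..T: k=3: 0+10530+19·18·39=23868; k=4: 5130+0+19·15·39=16245 → min 16245.
Length 4: P..S: k=1: 0+13680+8·30·15=17280; k=2: 4560+5130+8·19·15=11970; k=3: 7296+0+8·18·15=9456 → min 9456 | Q..T: k=2: 0+16245+30·19·39=38475; k=3: 10260+10530+30·18·39=41850; k=4: 13680+0+30·15·39=31230 → min 31230.
Top-level splits: k=1: (P..P)·(Q..T) → 0+31230+8·30·39 = 40590; k=2: (P..Q)·(R..T) → 4560+16245+8·19·39 = 26733; k=3: (P..R)·(S..T) → 7296+10530+8·18·39 = 23442; k=4: (P..S)·(T..T) → 9456+0+8·15·39 = 14136.
Best split is after S, i.e. k = 4.

4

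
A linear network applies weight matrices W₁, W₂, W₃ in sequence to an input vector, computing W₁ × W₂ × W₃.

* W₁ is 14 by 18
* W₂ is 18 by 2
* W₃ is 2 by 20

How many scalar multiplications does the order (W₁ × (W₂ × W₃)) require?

(W₂ × W₃): 18×2 by 2×20 → 18×20, cost 18·2·20 = 720
(W₁ × (W₂ × W₃)): 14×18 by 18×20 → 14×20, cost 14·18·20 = 5040; cumulative 5760
Total: 5760 scalar multiplications.

5760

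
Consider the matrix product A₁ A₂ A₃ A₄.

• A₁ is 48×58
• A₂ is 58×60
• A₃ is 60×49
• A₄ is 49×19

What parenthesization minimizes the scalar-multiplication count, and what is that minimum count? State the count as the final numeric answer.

Adjacent pairs: A₁A₂ = 48·58·60 = 167040; A₂A₃ = 58·60·49 = 170520; A₃A₄ = 60·49·19 = 55860.
Length 3: A₁..A₃: k=1: 0+170520+48·58·49=306936; k=2: 167040+0+48·60·49=308160 → min 306936 | A₂..A₄: k=2: 0+55860+58·60·19=121980; k=3: 170520+0+58·49·19=224518 → min 121980.
Length 4: A₁..A₄: k=1: 0+121980+48·58·19=174876; k=2: 167040+55860+48·60·19=277620; k=3: 306936+0+48·49·19=351624 → min 174876.
Optimal parenthesization: (A₁ (A₂ (A₃ A₄))) with cost 174876.

174876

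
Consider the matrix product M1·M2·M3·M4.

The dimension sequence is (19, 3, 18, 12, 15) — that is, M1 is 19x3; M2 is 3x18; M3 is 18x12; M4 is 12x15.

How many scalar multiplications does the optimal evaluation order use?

Adjacent pairs: M1M2 = 19·3·18 = 1026; M2M3 = 3·18·12 = 648; M3M4 = 18·12·15 = 3240.
Length 3: M1..M3: k=1: 0+648+19·3·12=1332; k=2: 1026+0+19·18·12=5130 → min 1332 | M2..M4: k=2: 0+3240+3·18·15=4050; k=3: 648+0+3·12·15=1188 → min 1188.
Length 4: M1..M4: k=1: 0+1188+19·3·15=2043; k=2: 1026+3240+19·18·15=9396; k=3: 1332+0+19·12·15=4752 → min 2043.
Optimal order: (M1·((M2·M3)·M4)) with cost 2043.

2043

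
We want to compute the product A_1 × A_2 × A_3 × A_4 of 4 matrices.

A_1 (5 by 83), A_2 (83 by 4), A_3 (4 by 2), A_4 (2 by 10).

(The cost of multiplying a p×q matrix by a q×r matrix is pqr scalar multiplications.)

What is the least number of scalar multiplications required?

Adjacent pairs: A_1A_2 = 5·83·4 = 1660; A_2A_3 = 83·4·2 = 664; A_3A_4 = 4·2·10 = 80.
Length 3: A_1..A_3: k=1: 0+664+5·83·2=1494; k=2: 1660+0+5·4·2=1700 → min 1494 | A_2..A_4: k=2: 0+80+83·4·10=3400; k=3: 664+0+83·2·10=2324 → min 2324.
Length 4: A_1..A_4: k=1: 0+2324+5·83·10=6474; k=2: 1660+80+5·4·10=1940; k=3: 1494+0+5·2·10=1594 → min 1594.
Optimal order: ((A_1 × (A_2 × A_3)) × A_4) with cost 1594.

1594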